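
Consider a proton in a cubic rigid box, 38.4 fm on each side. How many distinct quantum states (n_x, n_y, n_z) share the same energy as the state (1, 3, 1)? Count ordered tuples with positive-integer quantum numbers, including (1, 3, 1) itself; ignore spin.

The level has n_x² + n_y² + n_z² = 11. The ordered positive-integer solutions are (1, 1, 3), (1, 3, 1), (3, 1, 1).
That gives 3 states.

degeneracy = 3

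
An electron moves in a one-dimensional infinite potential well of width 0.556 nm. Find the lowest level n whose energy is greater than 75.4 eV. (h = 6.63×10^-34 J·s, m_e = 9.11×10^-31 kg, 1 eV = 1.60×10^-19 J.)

E_1 = h²/(8m_eL²) = 1.951×10^-19 J = 1.219 eV.
Need n² > 75.4/1.219 = 61.85, i.e. n > 7.864.
The smallest integer satisfying this is n = 8.

n = 8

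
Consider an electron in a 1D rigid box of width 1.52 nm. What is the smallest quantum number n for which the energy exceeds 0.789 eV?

E_1 = h²/(8m_eL²) = 2.608×10^-20 J = 0.1628 eV.
Need n² > 0.789/0.1628 = 4.846, i.e. n > 2.201.
The smallest integer satisfying this is n = 3.

n = 3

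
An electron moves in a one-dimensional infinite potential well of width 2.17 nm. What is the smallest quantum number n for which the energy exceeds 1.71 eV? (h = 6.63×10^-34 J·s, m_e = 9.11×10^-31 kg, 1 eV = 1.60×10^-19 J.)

E_1 = h²/(8m_eL²) = 1.281×10^-20 J = 0.08006 eV.
Need n² > 1.71/0.08006 = 21.36, i.e. n > 4.622.
The smallest integer satisfying this is n = 5.

n = 5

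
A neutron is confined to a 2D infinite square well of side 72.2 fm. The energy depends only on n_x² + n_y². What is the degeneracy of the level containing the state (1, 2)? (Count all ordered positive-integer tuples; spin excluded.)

degeneracy = 2

The level has n_x² + n_y² = 5. The ordered positive-integer solutions are (1, 2), (2, 1).
That gives 2 states.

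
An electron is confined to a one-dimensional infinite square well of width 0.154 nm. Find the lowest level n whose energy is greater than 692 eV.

n = 7

E_1 = h²/(8m_eL²) = 2.540×10^-18 J = 15.86 eV.
Need n² > 692/15.86 = 43.63, i.e. n > 6.605.
The smallest integer satisfying this is n = 7.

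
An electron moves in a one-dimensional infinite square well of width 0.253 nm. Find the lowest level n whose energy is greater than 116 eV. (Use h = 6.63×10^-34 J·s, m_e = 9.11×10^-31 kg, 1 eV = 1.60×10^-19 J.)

n = 5

E_1 = h²/(8m_eL²) = 9.423×10^-19 J = 5.889 eV.
Need n² > 116/5.889 = 19.70, i.e. n > 4.438.
The smallest integer satisfying this is n = 5.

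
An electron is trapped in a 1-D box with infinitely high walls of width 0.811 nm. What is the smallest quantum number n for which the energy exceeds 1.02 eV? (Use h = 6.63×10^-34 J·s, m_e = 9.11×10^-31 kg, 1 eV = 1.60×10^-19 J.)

n = 2

E_1 = h²/(8m_eL²) = 9.170×10^-20 J = 0.5731 eV.
Need n² > 1.02/0.5731 = 1.780, i.e. n > 1.334.
The smallest integer satisfying this is n = 2.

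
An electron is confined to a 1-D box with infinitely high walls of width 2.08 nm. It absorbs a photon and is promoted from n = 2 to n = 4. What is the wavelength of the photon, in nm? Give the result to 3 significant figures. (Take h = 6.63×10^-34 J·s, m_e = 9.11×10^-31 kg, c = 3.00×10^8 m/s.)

λ = 1.19×10^3 nm

E_1 = h²/(8m_eL²) = 1.394×10^-20 J, so ΔE = (4² − 2²)E_1 = 1.673×10^-19 J.
λ = hc/ΔE = (6.63×10^-34·3.00×10^8)/1.673×10^-19 = 1.19×10^-6 m = 1.19×10^3 nm.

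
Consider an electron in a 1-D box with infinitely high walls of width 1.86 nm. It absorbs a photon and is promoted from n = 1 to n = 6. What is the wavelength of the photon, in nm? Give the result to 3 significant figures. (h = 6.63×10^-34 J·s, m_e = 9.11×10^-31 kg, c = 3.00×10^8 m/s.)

E_1 = h²/(8m_eL²) = 1.743×10^-20 J, so ΔE = (6² − 1²)E_1 = 6.100×10^-19 J.
λ = hc/ΔE = (6.63×10^-34·3.00×10^8)/6.100×10^-19 = 3.26×10^-7 m = 326 nm.

λ = 326 nm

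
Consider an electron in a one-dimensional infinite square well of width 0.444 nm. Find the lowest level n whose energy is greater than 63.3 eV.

E_1 = h²/(8m_eL²) = 3.056×10^-19 J = 1.908 eV.
Need n² > 63.3/1.908 = 33.18, i.e. n > 5.760.
The smallest integer satisfying this is n = 6.

n = 6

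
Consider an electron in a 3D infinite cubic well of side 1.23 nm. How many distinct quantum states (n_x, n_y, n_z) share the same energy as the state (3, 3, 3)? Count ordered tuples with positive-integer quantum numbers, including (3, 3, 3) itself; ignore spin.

degeneracy = 4

The level has n_x² + n_y² + n_z² = 27. The ordered positive-integer solutions are (1, 1, 5), (1, 5, 1), (3, 3, 3), (5, 1, 1).
That gives 4 states.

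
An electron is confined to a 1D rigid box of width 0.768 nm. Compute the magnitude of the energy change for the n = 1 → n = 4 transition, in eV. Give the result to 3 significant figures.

E_1 = h²/(8m_eL²) = 1.021×10^-19 J.
|ΔE| = |1² − 4²|·E_1 = 15·1.021×10^-19 J = 1.531×10^-18 J = 9.56 eV.

|ΔE| = 9.56 eV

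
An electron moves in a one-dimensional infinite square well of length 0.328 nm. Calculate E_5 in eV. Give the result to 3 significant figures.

For an infinite well E_n = n²h²/(8m_eL²), so E_1 = h²/(8m_eL²) = (6.626×10^-34)²/(8·9.109×10^-31·(3.28×10^-10 m)²) = 5.600×10^-19 J.
Then E_5 = 5²·E_1 = 25·5.600×10^-19 J = 1.400×10^-17 J.
Converting, E_5 = 1.400×10^-17 J / (1.602×10^-19 J/eV) = 87.4 eV.

E_5 = 87.4 eV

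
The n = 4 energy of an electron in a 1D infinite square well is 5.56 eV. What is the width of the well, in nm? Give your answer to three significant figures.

L = 1.04 nm

From E_n = n²h²/(8m_eL²), L = n·h/√(8m_eE_n).
E_4 = 5.56 eV = 8.907×10^-19 J, so L = 4·6.626×10^-34/√(8·9.109×10^-31·8.907×10^-19) = 1.04×10^-9 m = 1.04 nm.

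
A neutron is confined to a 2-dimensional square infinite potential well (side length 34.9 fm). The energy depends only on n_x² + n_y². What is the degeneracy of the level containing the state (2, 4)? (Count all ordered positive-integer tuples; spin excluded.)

degeneracy = 2

The level has n_x² + n_y² = 20. The ordered positive-integer solutions are (2, 4), (4, 2).
That gives 2 states.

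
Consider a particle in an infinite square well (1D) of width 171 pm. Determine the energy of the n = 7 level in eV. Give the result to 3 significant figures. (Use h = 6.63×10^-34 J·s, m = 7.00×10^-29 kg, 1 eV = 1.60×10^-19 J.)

For an infinite well E_n = n²h²/(8mL²), so E_1 = h²/(8mL²) = (6.63×10^-34)²/(8·7.00×10^-29·(1.71×10^-10 m)²) = 2.684×10^-20 J.
Then E_7 = 7²·E_1 = 49·2.684×10^-20 J = 1.315×10^-18 J.
Converting, E_7 = 1.315×10^-18 J / (1.60×10^-19 J/eV) = 8.22 eV.

E_7 = 8.22 eV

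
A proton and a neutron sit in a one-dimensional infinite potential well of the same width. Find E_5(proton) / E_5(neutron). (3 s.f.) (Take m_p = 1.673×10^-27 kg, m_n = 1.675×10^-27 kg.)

E_n ∝ 1/m at fixed n and L, so the ratio is m_n/m_p = 1.675×10^-27/1.673×10^-27 = 1.00.

1.00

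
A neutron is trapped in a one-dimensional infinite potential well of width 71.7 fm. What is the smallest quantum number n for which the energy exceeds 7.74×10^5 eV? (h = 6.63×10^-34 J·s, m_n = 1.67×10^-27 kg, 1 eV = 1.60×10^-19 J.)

n = 5

E_1 = h²/(8m_nL²) = 6.400×10^-15 J = 4.000×10^4 eV.
Need n² > 7.74×10^5/4.000×10^4 = 19.35, i.e. n > 4.399.
The smallest integer satisfying this is n = 5.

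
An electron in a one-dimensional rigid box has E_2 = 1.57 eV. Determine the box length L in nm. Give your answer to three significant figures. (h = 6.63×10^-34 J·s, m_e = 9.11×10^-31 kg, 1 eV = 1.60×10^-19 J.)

L = 0.980 nm

From E_n = n²h²/(8m_eL²), L = n·h/√(8m_eE_n).
E_2 = 1.57 eV = 2.512×10^-19 J, so L = 2·6.63×10^-34/√(8·9.11×10^-31·2.512×10^-19) = 9.80×10^-10 m = 0.980 nm.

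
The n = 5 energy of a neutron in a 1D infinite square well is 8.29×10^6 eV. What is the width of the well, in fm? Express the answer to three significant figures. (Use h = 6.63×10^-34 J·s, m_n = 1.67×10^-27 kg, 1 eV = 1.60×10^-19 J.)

From E_n = n²h²/(8m_nL²), L = n·h/√(8m_nE_n).
E_5 = 8.29×10^6 eV = 1.326×10^-12 J, so L = 5·6.63×10^-34/√(8·1.67×10^-27·1.326×10^-12) = 2.49×10^-14 m = 24.9 fm.

L = 24.9 fm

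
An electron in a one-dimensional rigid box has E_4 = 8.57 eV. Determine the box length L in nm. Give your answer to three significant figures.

L = 0.838 nm

From E_n = n²h²/(8m_eL²), L = n·h/√(8m_eE_n).
E_4 = 8.57 eV = 1.373×10^-18 J, so L = 4·6.626×10^-34/√(8·9.109×10^-31·1.373×10^-18) = 8.38×10^-10 m = 0.838 nm.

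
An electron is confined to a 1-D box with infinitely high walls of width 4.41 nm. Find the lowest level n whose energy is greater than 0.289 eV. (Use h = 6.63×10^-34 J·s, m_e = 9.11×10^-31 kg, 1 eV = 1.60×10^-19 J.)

n = 4

E_1 = h²/(8m_eL²) = 3.101×10^-21 J = 0.01938 eV.
Need n² > 0.289/0.01938 = 14.91, i.e. n > 3.861.
The smallest integer satisfying this is n = 4.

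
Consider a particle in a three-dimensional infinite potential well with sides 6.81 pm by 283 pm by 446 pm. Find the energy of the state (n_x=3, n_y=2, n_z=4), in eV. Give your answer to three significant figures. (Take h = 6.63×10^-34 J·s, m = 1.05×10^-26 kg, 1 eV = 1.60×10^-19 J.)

For a 3D rectangular well E = (h²/8m)·Σ n_i²/L_i² = (6.63×10^-34)²/(8·1.05×10^-26) · [3²/(6.81 pm)² + 2²/(283 pm)² + 4²/(446 pm)²].
Evaluating gives E = 1.016×10^-18 J = 6.35 eV.

E = 6.35 eV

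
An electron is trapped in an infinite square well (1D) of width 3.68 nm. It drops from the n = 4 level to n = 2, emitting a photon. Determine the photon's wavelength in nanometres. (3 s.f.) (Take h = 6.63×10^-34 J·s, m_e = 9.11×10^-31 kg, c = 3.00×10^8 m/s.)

λ = 3.72×10^3 nm

E_1 = h²/(8m_eL²) = 4.454×10^-21 J, so ΔE = (4² − 2²)E_1 = 5.345×10^-20 J.
λ = hc/ΔE = (6.63×10^-34·3.00×10^8)/5.345×10^-20 = 3.72×10^-6 m = 3.72×10^3 nm.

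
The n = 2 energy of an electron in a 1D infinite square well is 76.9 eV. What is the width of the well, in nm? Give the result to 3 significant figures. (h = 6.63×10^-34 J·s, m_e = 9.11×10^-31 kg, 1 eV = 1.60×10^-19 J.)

L = 0.140 nm

From E_n = n²h²/(8m_eL²), L = n·h/√(8m_eE_n).
E_2 = 76.9 eV = 1.230×10^-17 J, so L = 2·6.63×10^-34/√(8·9.11×10^-31·1.230×10^-17) = 1.40×10^-10 m = 0.140 nm.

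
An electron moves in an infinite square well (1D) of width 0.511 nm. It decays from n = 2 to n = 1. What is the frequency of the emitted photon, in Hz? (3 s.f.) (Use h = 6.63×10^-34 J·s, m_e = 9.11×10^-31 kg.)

f = 1.05×10^15 Hz

E_1 = h²/(8m_eL²) = 2.310×10^-19 J and ΔE = (2² − 1²)E_1 = 6.930×10^-19 J.
f = ΔE/h = 6.930×10^-19/6.63×10^-34 = 1.05×10^15 Hz.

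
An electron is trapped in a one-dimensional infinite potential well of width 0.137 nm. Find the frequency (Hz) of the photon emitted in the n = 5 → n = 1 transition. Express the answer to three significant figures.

f = 1.16×10^17 Hz

E_1 = h²/(8m_eL²) = 3.210×10^-18 J and ΔE = (5² − 1²)E_1 = 7.704×10^-17 J.
f = ΔE/h = 7.704×10^-17/6.626×10^-34 = 1.16×10^17 Hz.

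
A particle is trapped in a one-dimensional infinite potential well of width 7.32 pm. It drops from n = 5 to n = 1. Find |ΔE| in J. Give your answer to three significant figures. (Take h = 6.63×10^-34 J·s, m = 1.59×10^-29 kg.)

E_1 = h²/(8mL²) = 6.449×10^-17 J.
|ΔE| = |5² − 1²|·E_1 = 24·6.449×10^-17 J = 1.55×10^-15 J.

|ΔE| = 1.55×10^-15 J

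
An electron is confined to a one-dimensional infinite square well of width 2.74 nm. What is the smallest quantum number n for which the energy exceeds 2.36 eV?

n = 7

E_1 = h²/(8m_eL²) = 8.025×10^-21 J = 0.05009 eV.
Need n² > 2.36/0.05009 = 47.12, i.e. n > 6.864.
The smallest integer satisfying this is n = 7.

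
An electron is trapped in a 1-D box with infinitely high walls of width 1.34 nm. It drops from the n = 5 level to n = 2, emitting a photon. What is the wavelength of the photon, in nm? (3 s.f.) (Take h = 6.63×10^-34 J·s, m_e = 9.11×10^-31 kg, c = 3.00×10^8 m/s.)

E_1 = h²/(8m_eL²) = 3.359×10^-20 J, so ΔE = (5² − 2²)E_1 = 7.054×10^-19 J.
λ = hc/ΔE = (6.63×10^-34·3.00×10^8)/7.054×10^-19 = 2.82×10^-7 m = 282 nm.

λ = 282 nm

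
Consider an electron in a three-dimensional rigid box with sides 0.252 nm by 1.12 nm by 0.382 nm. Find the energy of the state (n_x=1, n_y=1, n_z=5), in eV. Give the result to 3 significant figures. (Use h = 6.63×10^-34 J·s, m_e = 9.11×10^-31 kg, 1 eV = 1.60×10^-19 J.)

E = 70.8 eV

For a 3D rectangular well E = (h²/8m_e)·Σ n_i²/L_i² = (6.63×10^-34)²/(8·9.11×10^-31) · [1²/(0.252 nm)² + 1²/(1.12 nm)² + 5²/(0.382 nm)²].
Evaluating gives E = 1.133×10^-17 J = 70.8 eV.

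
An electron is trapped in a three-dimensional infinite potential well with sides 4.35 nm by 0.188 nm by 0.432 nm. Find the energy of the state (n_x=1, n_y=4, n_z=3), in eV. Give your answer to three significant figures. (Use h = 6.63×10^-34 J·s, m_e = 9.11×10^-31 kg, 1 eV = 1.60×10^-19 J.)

For a 3D rectangular well E = (h²/8m_e)·Σ n_i²/L_i² = (6.63×10^-34)²/(8·9.11×10^-31) · [1²/(4.35 nm)² + 4²/(0.188 nm)² + 3²/(0.432 nm)²].
Evaluating gives E = 3.022×10^-17 J = 189 eV.

E = 189 eV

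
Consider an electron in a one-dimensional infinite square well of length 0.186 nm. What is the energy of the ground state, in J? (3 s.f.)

For an infinite well E_n = n²h²/(8m_eL²), so E_1 = h²/(8m_eL²) = (6.626×10^-34)²/(8·9.109×10^-31·(1.86×10^-10 m)²) = 1.741×10^-18 J.

E_1 = 1.74×10^-18 J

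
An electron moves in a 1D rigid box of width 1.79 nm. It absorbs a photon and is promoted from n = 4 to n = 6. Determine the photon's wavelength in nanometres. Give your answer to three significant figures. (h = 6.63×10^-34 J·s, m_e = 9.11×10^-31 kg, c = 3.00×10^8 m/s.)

E_1 = h²/(8m_eL²) = 1.882×10^-20 J, so ΔE = (6² − 4²)E_1 = 3.764×10^-19 J.
λ = hc/ΔE = (6.63×10^-34·3.00×10^8)/3.764×10^-19 = 5.28×10^-7 m = 528 nm.

λ = 528 nm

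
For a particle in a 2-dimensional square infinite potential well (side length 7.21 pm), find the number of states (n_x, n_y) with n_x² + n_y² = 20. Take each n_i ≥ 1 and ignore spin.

The level has n_x² + n_y² = 20. The ordered positive-integer solutions are (2, 4), (4, 2).
That gives 2 states.

degeneracy = 2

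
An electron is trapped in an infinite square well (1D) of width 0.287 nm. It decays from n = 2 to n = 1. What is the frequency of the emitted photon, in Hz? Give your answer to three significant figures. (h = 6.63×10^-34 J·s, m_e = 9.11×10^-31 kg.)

E_1 = h²/(8m_eL²) = 7.322×10^-19 J and ΔE = (2² − 1²)E_1 = 2.197×10^-18 J.
f = ΔE/h = 2.197×10^-18/6.63×10^-34 = 3.31×10^15 Hz.

f = 3.31×10^15 Hz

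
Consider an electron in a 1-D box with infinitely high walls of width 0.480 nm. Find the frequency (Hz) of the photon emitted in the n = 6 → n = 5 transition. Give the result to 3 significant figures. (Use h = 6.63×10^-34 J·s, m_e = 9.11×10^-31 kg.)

f = 4.34×10^15 Hz

E_1 = h²/(8m_eL²) = 2.618×10^-19 J and ΔE = (6² − 5²)E_1 = 2.880×10^-18 J.
f = ΔE/h = 2.880×10^-18/6.63×10^-34 = 4.34×10^15 Hz.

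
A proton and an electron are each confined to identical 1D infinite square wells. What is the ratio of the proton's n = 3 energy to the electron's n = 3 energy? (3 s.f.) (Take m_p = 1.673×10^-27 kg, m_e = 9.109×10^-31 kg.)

E_n ∝ 1/m at fixed n and L, so the ratio is m_e/m_p = 9.109×10^-31/1.673×10^-27 = 5.44×10^-4.

5.44×10^-4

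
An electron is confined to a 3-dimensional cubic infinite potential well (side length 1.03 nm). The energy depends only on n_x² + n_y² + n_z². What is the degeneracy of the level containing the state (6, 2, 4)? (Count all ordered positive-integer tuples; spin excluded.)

degeneracy = 6

The level has n_x² + n_y² + n_z² = 56. The ordered positive-integer solutions are (2, 4, 6), (2, 6, 4), (4, 2, 6), (4, 6, 2), (6, 2, 4), (6, 4, 2).
That gives 6 states.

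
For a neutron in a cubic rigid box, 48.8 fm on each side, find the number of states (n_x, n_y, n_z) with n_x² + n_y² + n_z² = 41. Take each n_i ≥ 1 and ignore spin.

The level has n_x² + n_y² + n_z² = 41. The ordered positive-integer solutions are (1, 2, 6), (1, 6, 2), (2, 1, 6), (2, 6, 1), (3, 4, 4), (4, 3, 4), (4, 4, 3), (6, 1, 2), (6, 2, 1).
That gives 9 states.

degeneracy = 9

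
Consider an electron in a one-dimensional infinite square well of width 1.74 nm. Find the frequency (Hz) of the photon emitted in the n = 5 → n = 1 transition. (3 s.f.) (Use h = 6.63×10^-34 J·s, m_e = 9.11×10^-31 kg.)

E_1 = h²/(8m_eL²) = 1.992×10^-20 J and ΔE = (5² − 1²)E_1 = 4.781×10^-19 J.
f = ΔE/h = 4.781×10^-19/6.63×10^-34 = 7.21×10^14 Hz.

f = 7.21×10^14 Hz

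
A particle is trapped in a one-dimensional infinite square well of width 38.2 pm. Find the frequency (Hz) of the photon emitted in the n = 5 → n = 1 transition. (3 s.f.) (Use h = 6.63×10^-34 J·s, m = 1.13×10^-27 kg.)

f = 1.21×10^15 Hz

E_1 = h²/(8mL²) = 3.332×10^-20 J and ΔE = (5² − 1²)E_1 = 7.997×10^-19 J.
f = ΔE/h = 7.997×10^-19/6.63×10^-34 = 1.21×10^15 Hz.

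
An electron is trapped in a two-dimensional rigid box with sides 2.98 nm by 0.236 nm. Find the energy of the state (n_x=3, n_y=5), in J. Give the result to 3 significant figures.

E = 2.71×10^-17 J

For a 2D rectangular well E = (h²/8m_e)·Σ n_i²/L_i² = (6.626×10^-34)²/(8·9.109×10^-31) · [3²/(2.98 nm)² + 5²/(0.236 nm)²].
Evaluating gives E = 2.71×10^-17 J.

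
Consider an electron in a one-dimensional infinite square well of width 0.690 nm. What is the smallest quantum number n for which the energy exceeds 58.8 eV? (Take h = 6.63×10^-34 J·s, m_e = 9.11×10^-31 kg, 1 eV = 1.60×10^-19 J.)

E_1 = h²/(8m_eL²) = 1.267×10^-19 J = 0.7919 eV.
Need n² > 58.8/0.7919 = 74.25, i.e. n > 8.617.
The smallest integer satisfying this is n = 9.

n = 9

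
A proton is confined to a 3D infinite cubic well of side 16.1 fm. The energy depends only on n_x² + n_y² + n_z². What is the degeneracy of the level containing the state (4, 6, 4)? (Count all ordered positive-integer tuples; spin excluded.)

The level has n_x² + n_y² + n_z² = 68. The ordered positive-integer solutions are (4, 4, 6), (4, 6, 4), (6, 4, 4).
That gives 3 states.

degeneracy = 3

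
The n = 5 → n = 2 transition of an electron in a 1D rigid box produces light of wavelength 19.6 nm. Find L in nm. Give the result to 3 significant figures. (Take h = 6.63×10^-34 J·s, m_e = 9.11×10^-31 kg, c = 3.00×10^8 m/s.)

The photon carries ΔE = hc/λ = 6.63×10^-34·3.00×10^8/1.96×10^-8 m = 1.015×10^-17 J.
Since ΔE = (5² − 2²)E_1, E_1 = 4.833×10^-19 J, and L = h/√(8m_eE_1) = 3.53×10^-10 m = 0.353 nm.

L = 0.353 nm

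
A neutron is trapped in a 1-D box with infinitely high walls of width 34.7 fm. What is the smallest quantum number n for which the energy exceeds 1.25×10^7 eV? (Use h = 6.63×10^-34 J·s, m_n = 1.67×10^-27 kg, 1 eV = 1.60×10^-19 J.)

n = 9

E_1 = h²/(8m_nL²) = 2.733×10^-14 J = 1.708×10^5 eV.
Need n² > 1.25×10^7/1.708×10^5 = 73.19, i.e. n > 8.555.
The smallest integer satisfying this is n = 9.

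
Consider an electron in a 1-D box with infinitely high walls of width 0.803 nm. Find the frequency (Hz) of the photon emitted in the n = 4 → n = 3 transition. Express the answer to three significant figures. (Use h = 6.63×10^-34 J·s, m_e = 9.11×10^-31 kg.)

f = 9.88×10^14 Hz

E_1 = h²/(8m_eL²) = 9.354×10^-20 J and ΔE = (4² − 3²)E_1 = 6.548×10^-19 J.
f = ΔE/h = 6.548×10^-19/6.63×10^-34 = 9.88×10^14 Hz.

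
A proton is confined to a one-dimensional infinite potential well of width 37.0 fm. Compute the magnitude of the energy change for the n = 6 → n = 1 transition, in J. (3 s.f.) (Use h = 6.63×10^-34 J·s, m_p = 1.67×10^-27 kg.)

E_1 = h²/(8m_pL²) = 2.403×10^-14 J.
|ΔE| = |6² − 1²|·E_1 = 35·2.403×10^-14 J = 8.41×10^-13 J.

|ΔE| = 8.41×10^-13 J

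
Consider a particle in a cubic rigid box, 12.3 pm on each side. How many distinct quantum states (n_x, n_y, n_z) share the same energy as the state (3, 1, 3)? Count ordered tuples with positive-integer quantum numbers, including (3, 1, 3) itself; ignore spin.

The level has n_x² + n_y² + n_z² = 19. The ordered positive-integer solutions are (1, 3, 3), (3, 1, 3), (3, 3, 1).
That gives 3 states.

degeneracy = 3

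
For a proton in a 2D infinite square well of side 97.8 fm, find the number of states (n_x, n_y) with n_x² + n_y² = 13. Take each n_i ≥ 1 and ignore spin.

The level has n_x² + n_y² = 13. The ordered positive-integer solutions are (2, 3), (3, 2).
That gives 2 states.

degeneracy = 2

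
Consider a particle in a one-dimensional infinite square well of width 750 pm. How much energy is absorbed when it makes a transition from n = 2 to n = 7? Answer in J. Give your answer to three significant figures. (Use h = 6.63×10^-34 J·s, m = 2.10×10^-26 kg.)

E_1 = h²/(8mL²) = 4.652×10^-24 J.
|ΔE| = |2² − 7²|·E_1 = 45·4.652×10^-24 J = 2.09×10^-22 J.

|ΔE| = 2.09×10^-22 J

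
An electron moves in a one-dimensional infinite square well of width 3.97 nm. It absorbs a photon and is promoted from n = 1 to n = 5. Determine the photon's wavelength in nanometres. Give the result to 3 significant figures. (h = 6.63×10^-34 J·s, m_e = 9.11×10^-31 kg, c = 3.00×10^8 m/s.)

E_1 = h²/(8m_eL²) = 3.827×10^-21 J, so ΔE = (5² − 1²)E_1 = 9.185×10^-20 J.
λ = hc/ΔE = (6.63×10^-34·3.00×10^8)/9.185×10^-20 = 2.17×10^-6 m = 2.17×10^3 nm.

λ = 2.17×10^3 nm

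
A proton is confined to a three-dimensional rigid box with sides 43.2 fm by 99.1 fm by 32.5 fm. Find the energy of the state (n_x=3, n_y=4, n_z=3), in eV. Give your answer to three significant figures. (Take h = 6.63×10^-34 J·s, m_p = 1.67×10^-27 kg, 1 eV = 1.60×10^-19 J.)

E = 3.08×10^6 eV

For a 3D rectangular well E = (h²/8m_p)·Σ n_i²/L_i² = (6.63×10^-34)²/(8·1.67×10^-27) · [3²/(43.2 fm)² + 4²/(99.1 fm)² + 3²/(32.5 fm)²].
Evaluating gives E = 4.926×10^-13 J = 3.08×10^6 eV.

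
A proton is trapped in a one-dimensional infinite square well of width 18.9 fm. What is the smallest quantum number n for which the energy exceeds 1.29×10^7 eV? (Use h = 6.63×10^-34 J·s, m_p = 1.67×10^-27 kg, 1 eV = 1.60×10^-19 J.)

E_1 = h²/(8m_pL²) = 9.211×10^-14 J = 5.757×10^5 eV.
Need n² > 1.29×10^7/5.757×10^5 = 22.41, i.e. n > 4.734.
The smallest integer satisfying this is n = 5.

n = 5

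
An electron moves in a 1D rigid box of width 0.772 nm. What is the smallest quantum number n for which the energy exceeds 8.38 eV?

n = 4

E_1 = h²/(8m_eL²) = 1.011×10^-19 J = 0.6311 eV.
Need n² > 8.38/0.6311 = 13.28, i.e. n > 3.644.
The smallest integer satisfying this is n = 4.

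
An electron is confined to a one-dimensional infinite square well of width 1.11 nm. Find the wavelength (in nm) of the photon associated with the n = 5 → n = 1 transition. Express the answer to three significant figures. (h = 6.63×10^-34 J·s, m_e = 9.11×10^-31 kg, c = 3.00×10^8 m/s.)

E_1 = h²/(8m_eL²) = 4.895×10^-20 J, so ΔE = (5² − 1²)E_1 = 1.175×10^-18 J.
λ = hc/ΔE = (6.63×10^-34·3.00×10^8)/1.175×10^-18 = 1.69×10^-7 m = 169 nm.

λ = 169 nm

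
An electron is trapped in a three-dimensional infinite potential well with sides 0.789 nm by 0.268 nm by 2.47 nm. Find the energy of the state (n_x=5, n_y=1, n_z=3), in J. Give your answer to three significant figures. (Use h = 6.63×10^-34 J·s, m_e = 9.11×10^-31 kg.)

E = 3.35×10^-18 J

For a 3D rectangular well E = (h²/8m_e)·Σ n_i²/L_i² = (6.63×10^-34)²/(8·9.11×10^-31) · [5²/(0.789 nm)² + 1²/(0.268 nm)² + 3²/(2.47 nm)²].
Evaluating gives E = 3.35×10^-18 J.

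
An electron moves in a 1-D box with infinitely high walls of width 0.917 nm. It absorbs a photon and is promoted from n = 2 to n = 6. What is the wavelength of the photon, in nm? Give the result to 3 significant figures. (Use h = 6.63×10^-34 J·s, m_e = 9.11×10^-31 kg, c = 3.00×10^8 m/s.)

E_1 = h²/(8m_eL²) = 7.173×10^-20 J, so ΔE = (6² − 2²)E_1 = 2.295×10^-18 J.
λ = hc/ΔE = (6.63×10^-34·3.00×10^8)/2.295×10^-18 = 8.67×10^-8 m = 86.7 nm.

λ = 86.7 nm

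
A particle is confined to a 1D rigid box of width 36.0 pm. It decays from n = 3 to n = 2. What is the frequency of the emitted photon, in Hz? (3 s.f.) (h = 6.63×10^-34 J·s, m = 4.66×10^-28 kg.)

E_1 = h²/(8mL²) = 9.098×10^-20 J and ΔE = (3² − 2²)E_1 = 4.549×10^-19 J.
f = ΔE/h = 4.549×10^-19/6.63×10^-34 = 6.86×10^14 Hz.

f = 6.86×10^14 Hz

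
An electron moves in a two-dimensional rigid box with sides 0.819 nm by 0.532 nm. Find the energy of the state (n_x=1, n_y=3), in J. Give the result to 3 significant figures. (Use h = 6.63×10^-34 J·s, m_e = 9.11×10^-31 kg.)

E = 2.01×10^-18 J

For a 2D rectangular well E = (h²/8m_e)·Σ n_i²/L_i² = (6.63×10^-34)²/(8·9.11×10^-31) · [1²/(0.819 nm)² + 3²/(0.532 nm)²].
Evaluating gives E = 2.01×10^-18 J.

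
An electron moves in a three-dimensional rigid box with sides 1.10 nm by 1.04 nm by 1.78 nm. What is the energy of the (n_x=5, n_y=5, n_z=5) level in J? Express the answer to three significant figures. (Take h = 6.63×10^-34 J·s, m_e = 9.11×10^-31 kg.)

E = 3.12×10^-18 J

For a 3D rectangular well E = (h²/8m_e)·Σ n_i²/L_i² = (6.63×10^-34)²/(8·9.11×10^-31) · [5²/(1.10 nm)² + 5²/(1.04 nm)² + 5²/(1.78 nm)²].
Evaluating gives E = 3.12×10^-18 J.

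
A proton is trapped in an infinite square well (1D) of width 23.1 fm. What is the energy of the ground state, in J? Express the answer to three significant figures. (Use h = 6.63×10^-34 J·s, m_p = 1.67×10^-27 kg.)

For an infinite well E_n = n²h²/(8m_pL²), so E_1 = h²/(8m_pL²) = (6.63×10^-34)²/(8·1.67×10^-27·(2.31×10^-14 m)²) = 6.166×10^-14 J.

E_1 = 6.17×10^-14 J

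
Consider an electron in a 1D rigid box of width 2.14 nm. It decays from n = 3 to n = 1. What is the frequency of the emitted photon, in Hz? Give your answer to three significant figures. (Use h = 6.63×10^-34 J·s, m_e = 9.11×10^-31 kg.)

E_1 = h²/(8m_eL²) = 1.317×10^-20 J and ΔE = (3² − 1²)E_1 = 1.054×10^-19 J.
f = ΔE/h = 1.054×10^-19/6.63×10^-34 = 1.59×10^14 Hz.

f = 1.59×10^14 Hz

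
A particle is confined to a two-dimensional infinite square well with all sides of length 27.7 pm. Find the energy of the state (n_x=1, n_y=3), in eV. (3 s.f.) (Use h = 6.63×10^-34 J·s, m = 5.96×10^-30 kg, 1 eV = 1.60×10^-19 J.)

For a 2D rectangular well E = (h²/8m)·Σ n_i²/L_i² = (6.63×10^-34)²/(8·5.96×10^-30) · [1²/(27.7 pm)² + 3²/(27.7 pm)²].
Evaluating gives E = 1.202×10^-16 J = 751 eV.

E = 751 eV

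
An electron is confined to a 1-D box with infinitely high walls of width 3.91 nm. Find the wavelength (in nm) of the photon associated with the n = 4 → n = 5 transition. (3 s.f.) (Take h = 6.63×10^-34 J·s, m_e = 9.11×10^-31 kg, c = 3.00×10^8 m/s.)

λ = 5.60×10^3 nm

E_1 = h²/(8m_eL²) = 3.945×10^-21 J, so ΔE = (5² − 4²)E_1 = 3.551×10^-20 J.
λ = hc/ΔE = (6.63×10^-34·3.00×10^8)/3.551×10^-20 = 5.60×10^-6 m = 5.60×10^3 nm.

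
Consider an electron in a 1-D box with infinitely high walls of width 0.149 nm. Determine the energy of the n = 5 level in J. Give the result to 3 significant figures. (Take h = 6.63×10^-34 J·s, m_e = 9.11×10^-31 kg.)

E_5 = 6.79×10^-17 J

For an infinite well E_n = n²h²/(8m_eL²), so E_1 = h²/(8m_eL²) = (6.63×10^-34)²/(8·9.11×10^-31·(1.49×10^-10 m)²) = 2.717×10^-18 J.
Then E_5 = 5²·E_1 = 25·2.717×10^-18 J = 6.79×10^-17 J.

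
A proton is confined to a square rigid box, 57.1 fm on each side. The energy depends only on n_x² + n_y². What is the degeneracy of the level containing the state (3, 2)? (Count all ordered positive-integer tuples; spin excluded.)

degeneracy = 2

The level has n_x² + n_y² = 13. The ordered positive-integer solutions are (2, 3), (3, 2).
That gives 2 states.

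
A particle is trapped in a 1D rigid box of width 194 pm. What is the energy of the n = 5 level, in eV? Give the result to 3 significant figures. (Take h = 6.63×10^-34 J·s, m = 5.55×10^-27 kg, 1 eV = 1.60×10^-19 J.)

E_5 = 0.0411 eV

For an infinite well E_n = n²h²/(8mL²), so E_1 = h²/(8mL²) = (6.63×10^-34)²/(8·5.55×10^-27·(1.94×10^-10 m)²) = 2.631×10^-22 J.
Then E_5 = 5²·E_1 = 25·2.631×10^-22 J = 6.577×10^-21 J.
Converting, E_5 = 6.577×10^-21 J / (1.60×10^-19 J/eV) = 0.0411 eV.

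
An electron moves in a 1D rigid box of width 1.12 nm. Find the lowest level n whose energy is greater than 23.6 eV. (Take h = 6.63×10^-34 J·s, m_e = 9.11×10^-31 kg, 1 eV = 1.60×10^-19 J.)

n = 9

E_1 = h²/(8m_eL²) = 4.808×10^-20 J = 0.3005 eV.
Need n² > 23.6/0.3005 = 78.54, i.e. n > 8.862.
The smallest integer satisfying this is n = 9.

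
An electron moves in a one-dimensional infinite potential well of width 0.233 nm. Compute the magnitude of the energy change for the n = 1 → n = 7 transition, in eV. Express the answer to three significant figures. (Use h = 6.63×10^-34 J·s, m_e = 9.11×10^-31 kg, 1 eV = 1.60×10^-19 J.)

|ΔE| = 333 eV

E_1 = h²/(8m_eL²) = 1.111×10^-18 J.
|ΔE| = |1² − 7²|·E_1 = 48·1.111×10^-18 J = 5.333×10^-17 J = 333 eV.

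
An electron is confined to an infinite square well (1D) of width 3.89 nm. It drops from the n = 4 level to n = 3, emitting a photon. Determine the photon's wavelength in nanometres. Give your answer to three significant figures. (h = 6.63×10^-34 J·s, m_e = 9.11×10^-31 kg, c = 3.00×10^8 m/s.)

λ = 7.13×10^3 nm

E_1 = h²/(8m_eL²) = 3.986×10^-21 J, so ΔE = (4² − 3²)E_1 = 2.790×10^-20 J.
λ = hc/ΔE = (6.63×10^-34·3.00×10^8)/2.790×10^-20 = 7.13×10^-6 m = 7.13×10^3 nm.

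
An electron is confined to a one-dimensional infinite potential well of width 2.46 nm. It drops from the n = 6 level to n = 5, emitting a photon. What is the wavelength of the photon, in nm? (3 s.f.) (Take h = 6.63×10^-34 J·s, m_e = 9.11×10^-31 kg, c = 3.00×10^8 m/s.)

E_1 = h²/(8m_eL²) = 9.967×10^-21 J, so ΔE = (6² − 5²)E_1 = 1.096×10^-19 J.
λ = hc/ΔE = (6.63×10^-34·3.00×10^8)/1.096×10^-19 = 1.81×10^-6 m = 1.81×10^3 nm.

λ = 1.81×10^3 nm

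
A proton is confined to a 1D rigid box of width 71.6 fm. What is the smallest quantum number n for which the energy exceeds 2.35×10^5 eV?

E_1 = h²/(8m_pL²) = 6.399×10^-15 J = 3.994×10^4 eV.
Need n² > 2.35×10^5/3.994×10^4 = 5.884, i.e. n > 2.426.
The smallest integer satisfying this is n = 3.

n = 3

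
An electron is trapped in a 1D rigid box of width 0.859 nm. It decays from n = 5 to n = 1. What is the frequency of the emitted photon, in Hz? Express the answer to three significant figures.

f = 2.96×10^15 Hz

E_1 = h²/(8m_eL²) = 8.165×10^-20 J and ΔE = (5² − 1²)E_1 = 1.960×10^-18 J.
f = ΔE/h = 1.960×10^-18/6.626×10^-34 = 2.96×10^15 Hz.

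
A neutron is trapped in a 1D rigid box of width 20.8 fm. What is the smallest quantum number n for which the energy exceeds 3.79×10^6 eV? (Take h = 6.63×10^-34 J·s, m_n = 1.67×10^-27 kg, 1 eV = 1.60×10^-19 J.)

E_1 = h²/(8m_nL²) = 7.605×10^-14 J = 4.753×10^5 eV.
Need n² > 3.79×10^6/4.753×10^5 = 7.974, i.e. n > 2.824.
The smallest integer satisfying this is n = 3.

n = 3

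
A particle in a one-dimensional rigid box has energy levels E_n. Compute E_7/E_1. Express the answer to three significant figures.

E_n ∝ n², so E_7/E_1 = 7²/1² = 49/1 = 49.0.

49.0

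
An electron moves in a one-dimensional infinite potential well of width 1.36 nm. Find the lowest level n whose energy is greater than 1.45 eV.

E_1 = h²/(8m_eL²) = 3.257×10^-20 J = 0.2033 eV.
Need n² > 1.45/0.2033 = 7.132, i.e. n > 2.671.
The smallest integer satisfying this is n = 3.

n = 3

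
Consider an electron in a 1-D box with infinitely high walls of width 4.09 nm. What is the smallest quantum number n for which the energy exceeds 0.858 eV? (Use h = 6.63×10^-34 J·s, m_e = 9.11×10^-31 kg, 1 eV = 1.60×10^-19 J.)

n = 7

E_1 = h²/(8m_eL²) = 3.606×10^-21 J = 0.02254 eV.
Need n² > 0.858/0.02254 = 38.07, i.e. n > 6.170.
The smallest integer satisfying this is n = 7.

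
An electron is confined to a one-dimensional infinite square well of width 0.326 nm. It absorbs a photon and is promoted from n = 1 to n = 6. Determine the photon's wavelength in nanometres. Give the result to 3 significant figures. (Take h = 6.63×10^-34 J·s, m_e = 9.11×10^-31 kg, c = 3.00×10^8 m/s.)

E_1 = h²/(8m_eL²) = 5.675×10^-19 J, so ΔE = (6² − 1²)E_1 = 1.986×10^-17 J.
λ = hc/ΔE = (6.63×10^-34·3.00×10^8)/1.986×10^-17 = 1.00×10^-8 m = 10.0 nm.

λ = 10.0 nm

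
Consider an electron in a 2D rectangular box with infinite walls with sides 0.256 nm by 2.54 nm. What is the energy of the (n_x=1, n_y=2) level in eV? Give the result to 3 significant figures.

E = 5.97 eV

For a 2D rectangular well E = (h²/8m_e)·Σ n_i²/L_i² = (6.626×10^-34)²/(8·9.109×10^-31) · [1²/(0.256 nm)² + 2²/(2.54 nm)²].
Evaluating gives E = 9.567×10^-19 J = 5.97 eV.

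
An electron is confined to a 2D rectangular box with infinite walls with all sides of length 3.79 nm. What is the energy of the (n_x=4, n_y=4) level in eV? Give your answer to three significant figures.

E = 0.838 eV

For a 2D rectangular well E = (h²/8m_e)·Σ n_i²/L_i² = (6.626×10^-34)²/(8·9.109×10^-31) · [4²/(3.79 nm)² + 4²/(3.79 nm)²].
Evaluating gives E = 1.342×10^-19 J = 0.838 eV.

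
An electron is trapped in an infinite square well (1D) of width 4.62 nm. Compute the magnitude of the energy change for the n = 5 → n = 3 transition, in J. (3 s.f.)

E_1 = h²/(8m_eL²) = 2.823×10^-21 J.
|ΔE| = |5² − 3²|·E_1 = 16·2.823×10^-21 J = 4.52×10^-20 J.

|ΔE| = 4.52×10^-20 J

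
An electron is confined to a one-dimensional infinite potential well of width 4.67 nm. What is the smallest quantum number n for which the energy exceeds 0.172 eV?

n = 4

E_1 = h²/(8m_eL²) = 2.763×10^-21 J = 0.01725 eV.
Need n² > 0.172/0.01725 = 9.971, i.e. n > 3.158.
The smallest integer satisfying this is n = 4.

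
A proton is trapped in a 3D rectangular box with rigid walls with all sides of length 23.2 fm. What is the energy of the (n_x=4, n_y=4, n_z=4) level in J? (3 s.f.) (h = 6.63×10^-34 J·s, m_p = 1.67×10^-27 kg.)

For a 3D rectangular well E = (h²/8m_p)·Σ n_i²/L_i² = (6.63×10^-34)²/(8·1.67×10^-27) · [4²/(23.2 fm)² + 4²/(23.2 fm)² + 4²/(23.2 fm)²].
Evaluating gives E = 2.93×10^-12 J.

E = 2.93×10^-12 J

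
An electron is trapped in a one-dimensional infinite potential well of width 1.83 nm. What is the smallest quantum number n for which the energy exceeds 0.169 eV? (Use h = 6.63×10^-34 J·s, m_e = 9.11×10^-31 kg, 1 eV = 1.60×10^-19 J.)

n = 2

E_1 = h²/(8m_eL²) = 1.801×10^-20 J = 0.1126 eV.
Need n² > 0.169/0.1126 = 1.501, i.e. n > 1.225.
The smallest integer satisfying this is n = 2.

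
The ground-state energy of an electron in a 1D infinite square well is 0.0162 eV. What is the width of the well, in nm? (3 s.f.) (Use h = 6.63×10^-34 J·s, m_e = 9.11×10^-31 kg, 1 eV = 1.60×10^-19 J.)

From E_n = n²h²/(8m_eL²), L = n·h/√(8m_eE_n).
E_1 = 0.0162 eV = 2.592×10^-21 J, so L = 1·6.63×10^-34/√(8·9.11×10^-31·2.592×10^-21) = 4.82×10^-9 m = 4.82 nm.

L = 4.82 nm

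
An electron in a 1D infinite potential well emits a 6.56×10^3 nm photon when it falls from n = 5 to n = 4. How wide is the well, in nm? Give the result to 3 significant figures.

L = 4.23 nm

The photon carries ΔE = hc/λ = 6.626×10^-34·2.998×10^8/6.56×10^-6 m = 3.028×10^-20 J.
Since ΔE = (5² − 4²)E_1, E_1 = 3.364×10^-21 J, and L = h/√(8m_eE_1) = 4.23×10^-9 m = 4.23 nm.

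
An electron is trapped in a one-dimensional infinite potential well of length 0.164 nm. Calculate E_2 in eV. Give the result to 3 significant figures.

For an infinite well E_n = n²h²/(8m_eL²), so E_1 = h²/(8m_eL²) = (6.626×10^-34)²/(8·9.109×10^-31·(1.64×10^-10 m)²) = 2.240×10^-18 J.
Then E_2 = 2²·E_1 = 4·2.240×10^-18 J = 8.960×10^-18 J.
Converting, E_2 = 8.960×10^-18 J / (1.602×10^-19 J/eV) = 55.9 eV.

E_2 = 55.9 eV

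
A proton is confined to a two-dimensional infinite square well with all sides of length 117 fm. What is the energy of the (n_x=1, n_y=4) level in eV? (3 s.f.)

E = 2.54×10^5 eV

For a 2D rectangular well E = (h²/8m_p)·Σ n_i²/L_i² = (6.626×10^-34)²/(8·1.673×10^-27) · [1²/(117 fm)² + 4²/(117 fm)²].
Evaluating gives E = 4.074×10^-14 J = 2.54×10^5 eV.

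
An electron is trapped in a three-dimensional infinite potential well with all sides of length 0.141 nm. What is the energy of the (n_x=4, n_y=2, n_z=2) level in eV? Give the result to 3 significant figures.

For a 3D rectangular well E = (h²/8m_e)·Σ n_i²/L_i² = (6.626×10^-34)²/(8·9.109×10^-31) · [4²/(0.141 nm)² + 2²/(0.141 nm)² + 2²/(0.141 nm)²].
Evaluating gives E = 7.273×10^-17 J = 454 eV.

E = 454 eV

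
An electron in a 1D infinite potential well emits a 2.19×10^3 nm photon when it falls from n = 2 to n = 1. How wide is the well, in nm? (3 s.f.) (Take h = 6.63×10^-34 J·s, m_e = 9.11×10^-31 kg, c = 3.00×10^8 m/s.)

The photon carries ΔE = hc/λ = 6.63×10^-34·3.00×10^8/2.19×10^-6 m = 9.082×10^-20 J.
Since ΔE = (2² − 1²)E_1, E_1 = 3.027×10^-20 J, and L = h/√(8m_eE_1) = 1.41×10^-9 m = 1.41 nm.

L = 1.41 nm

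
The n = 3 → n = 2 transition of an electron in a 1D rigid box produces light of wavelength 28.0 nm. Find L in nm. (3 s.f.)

The photon carries ΔE = hc/λ = 6.626×10^-34·2.998×10^8/2.80×10^-8 m = 7.095×10^-18 J.
Since ΔE = (3² − 2²)E_1, E_1 = 1.419×10^-18 J, and L = h/√(8m_eE_1) = 2.06×10^-10 m = 0.206 nm.

L = 0.206 nm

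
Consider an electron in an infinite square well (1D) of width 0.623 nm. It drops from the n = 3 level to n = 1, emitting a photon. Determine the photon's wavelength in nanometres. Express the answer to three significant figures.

λ = 160 nm

E_1 = h²/(8m_eL²) = 1.552×10^-19 J, so ΔE = (3² − 1²)E_1 = 1.242×10^-18 J.
λ = hc/ΔE = (6.626×10^-34·2.998×10^8)/1.242×10^-18 = 1.60×10^-7 m = 160 nm.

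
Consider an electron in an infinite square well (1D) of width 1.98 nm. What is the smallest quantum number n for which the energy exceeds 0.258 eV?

n = 2

E_1 = h²/(8m_eL²) = 1.537×10^-20 J = 0.09594 eV.
Need n² > 0.258/0.09594 = 2.689, i.e. n > 1.640.
The smallest integer satisfying this is n = 2.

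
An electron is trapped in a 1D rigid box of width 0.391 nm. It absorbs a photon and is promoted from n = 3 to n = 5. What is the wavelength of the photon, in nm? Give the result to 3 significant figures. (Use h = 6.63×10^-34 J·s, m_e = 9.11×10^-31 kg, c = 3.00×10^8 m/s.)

λ = 31.5 nm

E_1 = h²/(8m_eL²) = 3.945×10^-19 J, so ΔE = (5² − 3²)E_1 = 6.312×10^-18 J.
λ = hc/ΔE = (6.63×10^-34·3.00×10^8)/6.312×10^-18 = 3.15×10^-8 m = 31.5 nm.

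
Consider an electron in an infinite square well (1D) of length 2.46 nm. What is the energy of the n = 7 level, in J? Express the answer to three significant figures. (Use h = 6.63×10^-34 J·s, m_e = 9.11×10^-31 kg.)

For an infinite well E_n = n²h²/(8m_eL²), so E_1 = h²/(8m_eL²) = (6.63×10^-34)²/(8·9.11×10^-31·(2.46×10^-9 m)²) = 9.967×10^-21 J.
Then E_7 = 7²·E_1 = 49·9.967×10^-21 J = 4.88×10^-19 J.

E_7 = 4.88×10^-19 J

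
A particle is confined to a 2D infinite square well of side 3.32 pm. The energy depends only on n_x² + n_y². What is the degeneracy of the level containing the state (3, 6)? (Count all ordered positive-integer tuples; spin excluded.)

degeneracy = 2

The level has n_x² + n_y² = 45. The ordered positive-integer solutions are (3, 6), (6, 3).
That gives 2 states.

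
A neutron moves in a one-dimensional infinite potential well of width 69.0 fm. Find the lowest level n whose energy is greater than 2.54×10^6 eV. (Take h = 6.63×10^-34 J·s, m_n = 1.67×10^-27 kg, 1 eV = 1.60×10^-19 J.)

E_1 = h²/(8m_nL²) = 6.911×10^-15 J = 4.319×10^4 eV.
Need n² > 2.54×10^6/4.319×10^4 = 58.81, i.e. n > 7.669.
The smallest integer satisfying this is n = 8.

n = 8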